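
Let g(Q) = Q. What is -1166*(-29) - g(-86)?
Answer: 33900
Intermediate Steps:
-1166*(-29) - g(-86) = -1166*(-29) - 1*(-86) = 33814 + 86 = 33900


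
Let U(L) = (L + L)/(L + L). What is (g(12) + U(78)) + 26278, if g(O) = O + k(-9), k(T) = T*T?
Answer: 26372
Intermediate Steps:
k(T) = T²
g(O) = 81 + O (g(O) = O + (-9)² = O + 81 = 81 + O)
U(L) = 1 (U(L) = (2*L)/((2*L)) = (2*L)*(1/(2*L)) = 1)
(g(12) + U(78)) + 26278 = ((81 + 12) + 1) + 26278 = (93 + 1) + 26278 = 94 + 26278 = 26372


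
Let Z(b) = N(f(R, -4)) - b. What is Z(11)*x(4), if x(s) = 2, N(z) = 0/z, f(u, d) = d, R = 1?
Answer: -22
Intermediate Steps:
N(z) = 0
Z(b) = -b (Z(b) = 0 - b = -b)
Z(11)*x(4) = -1*11*2 = -11*2 = -22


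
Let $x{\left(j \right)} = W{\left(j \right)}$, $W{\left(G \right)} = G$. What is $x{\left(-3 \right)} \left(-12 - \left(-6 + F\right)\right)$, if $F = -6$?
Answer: $0$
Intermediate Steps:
$x{\left(j \right)} = j$
$x{\left(-3 \right)} \left(-12 - \left(-6 + F\right)\right) = - 3 \left(-12 + \left(6 - -6\right)\right) = - 3 \left(-12 + \left(6 + 6\right)\right) = - 3 \left(-12 + 12\right) = \left(-3\right) 0 = 0$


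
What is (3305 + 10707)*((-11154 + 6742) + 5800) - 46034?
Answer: 19402622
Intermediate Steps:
(3305 + 10707)*((-11154 + 6742) + 5800) - 46034 = 14012*(-4412 + 5800) - 46034 = 14012*1388 - 46034 = 19448656 - 46034 = 19402622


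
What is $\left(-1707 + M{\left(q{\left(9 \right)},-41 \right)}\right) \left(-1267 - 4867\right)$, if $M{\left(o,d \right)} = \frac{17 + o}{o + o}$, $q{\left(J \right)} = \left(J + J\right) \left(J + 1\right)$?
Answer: $\frac{1884128641}{180} \approx 1.0467 \cdot 10^{7}$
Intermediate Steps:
$q{\left(J \right)} = 2 J \left(1 + J\right)$
$M{\left(o,d \right)} = \frac{17 + o}{2 o}$
$\left(-1707 + M{\left(q{\left(9 \right)},-41 \right)}\right) \left(-1267 - 4867\right) = \left(-1707 + \frac{17 + 2 \cdot 9 \left(1 + 9\right)}{2 \cdot 2 \cdot 9 \left(1 + 9\right)}\right) \left(-1267 - 4867\right) = \left(-1707 + \frac{17 + 2 \cdot 9 \cdot 10}{2 \cdot 2 \cdot 9 \cdot 10}\right) \left(-6134\right) = \left(-1707 + \frac{17 + 180}{2 \cdot 180}\right) \left(-6134\right) = \left(-1707 + \frac{1}{2} \cdot \frac{1}{180} \cdot 197\right) \left(-6134\right) = \left(-1707 + \frac{197}{360}\right) \left(-6134\right) = \left(- \frac{614323}{360}\right) \left(-6134\right) = \frac{1884128641}{180}$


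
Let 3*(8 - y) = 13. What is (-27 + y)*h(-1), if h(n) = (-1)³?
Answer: 70/3 ≈ 23.333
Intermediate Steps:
y = 11/3 (y = 8 - ⅓*13 = 8 - 13/3 = 11/3 ≈ 3.6667)
h(n) = -1
(-27 + y)*h(-1) = (-27 + 11/3)*(-1) = -70/3*(-1) = 70/3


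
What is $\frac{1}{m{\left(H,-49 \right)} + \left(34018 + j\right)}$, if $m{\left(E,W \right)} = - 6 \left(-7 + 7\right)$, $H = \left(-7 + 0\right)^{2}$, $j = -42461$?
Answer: $- \frac{1}{8443} \approx -0.00011844$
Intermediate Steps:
$H = 49$ ($H = \left(-7\right)^{2} = 49$)
$m{\left(E,W \right)} = 0$ ($m{\left(E,W \right)} = \left(-6\right) 0 = 0$)
$\frac{1}{m{\left(H,-49 \right)} + \left(34018 + j\right)} = \frac{1}{0 + \left(34018 - 42461\right)} = \frac{1}{0 - 8443} = \frac{1}{-8443} = - \frac{1}{8443}$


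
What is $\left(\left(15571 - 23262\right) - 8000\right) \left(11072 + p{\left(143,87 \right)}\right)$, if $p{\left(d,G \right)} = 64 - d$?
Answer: $-172491163$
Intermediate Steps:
$\left(\left(15571 - 23262\right) - 8000\right) \left(11072 + p{\left(143,87 \right)}\right) = \left(\left(15571 - 23262\right) - 8000\right) \left(11072 + \left(64 - 143\right)\right) = \left(-7691 - 8000\right) \left(11072 + \left(64 - 143\right)\right) = - 15691 \left(11072 - 79\right) = \left(-15691\right) 10993 = -172491163$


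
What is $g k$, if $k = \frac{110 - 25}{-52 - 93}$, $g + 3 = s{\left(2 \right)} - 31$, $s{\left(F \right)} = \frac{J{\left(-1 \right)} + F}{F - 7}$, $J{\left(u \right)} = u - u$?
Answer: $\frac{2924}{145} \approx 20.166$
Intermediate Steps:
$J{\left(u \right)} = 0$
$s{\left(F \right)} = \frac{F}{-7 + F}$ ($s{\left(F \right)} = \frac{0 + F}{F - 7} = \frac{F}{-7 + F}$)
$g = - \frac{172}{5}$ ($g = -3 + \left(\frac{2}{-7 + 2} - 31\right) = -3 - \left(31 - \frac{2}{-5}\right) = -3 + \left(2 \left(- \frac{1}{5}\right) - 31\right) = -3 - \frac{157}{5} = - \frac{172}{5} \approx -34.4$)
$k = - \frac{17}{29}$ ($k = \frac{85}{-145} = 85 \left(- \frac{1}{145}\right) = - \frac{17}{29} \approx -0.58621$)
$g k = \left(- \frac{172}{5}\right) \left(- \frac{17}{29}\right) = \frac{2924}{145}$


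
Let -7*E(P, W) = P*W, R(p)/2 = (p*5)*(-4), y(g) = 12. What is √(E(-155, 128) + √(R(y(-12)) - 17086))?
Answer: √(138880 + 49*I*√17566)/7 ≈ 53.253 + 1.2444*I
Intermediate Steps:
R(p) = -40*p (R(p) = 2*((p*5)*(-4)) = 2*((5*p)*(-4)) = 2*(-20*p) = -40*p)
E(P, W) = -P*W/7
√(E(-155, 128) + √(R(y(-12)) - 17086)) = √(-⅐*(-155)*128 + √(-40*12 - 17086)) = √(19840/7 + √(-480 - 17086)) = √(19840/7 + √(-17566)) = √(19840/7 + I*√17566)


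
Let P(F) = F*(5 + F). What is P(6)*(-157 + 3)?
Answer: -10164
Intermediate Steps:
P(6)*(-157 + 3) = (6*(5 + 6))*(-157 + 3) = (6*11)*(-154) = 66*(-154) = -10164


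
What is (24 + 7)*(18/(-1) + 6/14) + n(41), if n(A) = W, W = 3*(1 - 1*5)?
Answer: -3897/7 ≈ -556.71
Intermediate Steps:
W = -12 (W = 3*(1 - 5) = 3*(-4) = -12)
n(A) = -12
(24 + 7)*(18/(-1) + 6/14) + n(41) = (24 + 7)*(18/(-1) + 6/14) - 12 = 31*(18*(-1) + 6*(1/14)) - 12 = 31*(-18 + 3/7) - 12 = 31*(-123/7) - 12 = -3813/7 - 12 = -3897/7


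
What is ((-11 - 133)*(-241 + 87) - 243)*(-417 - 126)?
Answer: -11909619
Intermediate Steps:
((-11 - 133)*(-241 + 87) - 243)*(-417 - 126) = (-144*(-154) - 243)*(-543) = (22176 - 243)*(-543) = 21933*(-543) = -11909619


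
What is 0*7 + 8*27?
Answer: 216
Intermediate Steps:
0*7 + 8*27 = 0 + 216 = 216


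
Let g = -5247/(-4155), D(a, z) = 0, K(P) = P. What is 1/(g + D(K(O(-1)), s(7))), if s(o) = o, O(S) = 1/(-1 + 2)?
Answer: 1385/1749 ≈ 0.79188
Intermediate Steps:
O(S) = 1 (O(S) = 1/1 = 1)
g = 1749/1385 (g = -5247*(-1/4155) = 1749/1385 ≈ 1.2628)
1/(g + D(K(O(-1)), s(7))) = 1/(1749/1385 + 0) = 1/(1749/1385) = 1385/1749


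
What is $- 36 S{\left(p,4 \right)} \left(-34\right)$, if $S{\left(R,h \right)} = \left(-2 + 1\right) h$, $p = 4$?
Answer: $-4896$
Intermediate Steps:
$S{\left(R,h \right)} = - h$
$- 36 S{\left(p,4 \right)} \left(-34\right) = - 36 \left(-1\right) 4 \left(-34\right) = - 36 \left(\left(-4\right) \left(-34\right)\right) = \left(-36\right) 136 = -4896$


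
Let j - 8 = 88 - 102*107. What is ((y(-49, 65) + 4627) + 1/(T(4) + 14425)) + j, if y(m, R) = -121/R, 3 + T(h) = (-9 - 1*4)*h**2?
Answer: -5721646639/923910 ≈ -6192.9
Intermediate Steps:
T(h) = -3 - 13*h**2 (T(h) = -3 + (-9 - 1*4)*h**2 = -3 + (-9 - 4)*h**2 = -3 - 13*h**2)
j = -10818 (j = 8 + (88 - 102*107) = 8 + (88 - 10914) = 8 - 10826 = -10818)
((y(-49, 65) + 4627) + 1/(T(4) + 14425)) + j = ((-121/65 + 4627) + 1/((-3 - 13*4**2) + 14425)) - 10818 = ((-121*1/65 + 4627) + 1/((-3 - 13*16) + 14425)) - 10818 = ((-121/65 + 4627) + 1/((-3 - 208) + 14425)) - 10818 = (300634/65 + 1/(-211 + 14425)) - 10818 = (300634/65 + 1/14214) - 10818 = 4273211741/923910 - 10818 = -5721646639/923910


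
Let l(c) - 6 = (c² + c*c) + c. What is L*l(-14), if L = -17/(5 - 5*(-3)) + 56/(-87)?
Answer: -83168/145 ≈ -573.57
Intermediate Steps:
L = -2599/1740 (L = -17/(5 + 15) + 56*(-1/87) = -17/20 - 56/87 = -2599/1740 ≈ -1.4937)
l(c) = 6 + c + 2*c² (l(c) = 6 + ((c² + c*c) + c) = 6 + ((c² + c²) + c) = 6 + (2*c² + c) = 6 + (c + 2*c²) = 6 + c + 2*c²)
L*l(-14) = -2599*(6 - 14 + 2*(-14)²)/1740 = -2599*(6 - 14 + 2*196)/1740 = -2599*(6 - 14 + 392)/1740 = -2599/1740*384 = -83168/145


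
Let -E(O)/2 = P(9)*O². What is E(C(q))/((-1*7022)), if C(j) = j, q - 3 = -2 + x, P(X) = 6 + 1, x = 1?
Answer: 28/3511 ≈ 0.0079749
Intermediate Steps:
P(X) = 7
q = 2 (q = 3 + (-2 + 1) = 3 - 1 = 2)
E(O) = -14*O²
E(C(q))/((-1*7022)) = (-14*2²)/((-1*7022)) = -14*4/(-7022) = -56*(-1/7022) = 28/3511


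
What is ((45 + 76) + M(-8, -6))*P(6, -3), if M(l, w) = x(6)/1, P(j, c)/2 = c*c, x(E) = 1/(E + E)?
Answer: 4359/2 ≈ 2179.5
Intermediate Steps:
x(E) = 1/(2*E)
P(j, c) = 2*c**2 (P(j, c) = 2*(c*c) = 2*c**2)
M(l, w) = 1/12 (M(l, w) = ((1/2)/6)/1 = ((1/2)*(1/6))*1 = (1/12)*1 = 1/12)
((45 + 76) + M(-8, -6))*P(6, -3) = ((45 + 76) + 1/12)*(2*(-3)**2) = (121 + 1/12)*(2*9) = (1453/12)*18 = 4359/2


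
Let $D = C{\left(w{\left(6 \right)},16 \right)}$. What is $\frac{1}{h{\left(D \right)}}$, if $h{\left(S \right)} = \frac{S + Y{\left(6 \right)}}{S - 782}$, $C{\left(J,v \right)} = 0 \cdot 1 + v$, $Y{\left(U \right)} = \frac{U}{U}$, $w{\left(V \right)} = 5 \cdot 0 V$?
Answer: $- \frac{766}{17} \approx -45.059$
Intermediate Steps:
$w{\left(V \right)} = 0$ ($w{\left(V \right)} = 0 V = 0$)
$Y{\left(U \right)} = 1$
$C{\left(J,v \right)} = v$ ($C{\left(J,v \right)} = 0 + v = v$)
$D = 16$
$h{\left(S \right)} = \frac{1 + S}{-782 + S}$ ($h{\left(S \right)} = \frac{S + 1}{S - 782} = \frac{1 + S}{-782 + S}$)
$\frac{1}{h{\left(D \right)}} = \frac{1}{\frac{1}{-782 + 16} \left(1 + 16\right)} = \frac{1}{\frac{1}{-766} \cdot 17} = \frac{1}{\left(- \frac{1}{766}\right) 17} = \frac{1}{- \frac{17}{766}} = - \frac{766}{17}$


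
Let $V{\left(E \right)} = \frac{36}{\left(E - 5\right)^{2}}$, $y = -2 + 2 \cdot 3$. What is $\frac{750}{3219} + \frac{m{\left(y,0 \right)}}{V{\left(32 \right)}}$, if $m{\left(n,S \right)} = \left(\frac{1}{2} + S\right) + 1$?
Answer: $\frac{262739}{8584} \approx 30.608$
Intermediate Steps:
$y = 4$ ($y = -2 + 6 = 4$)
$m{\left(n,S \right)} = \frac{3}{2} + S$ ($m{\left(n,S \right)} = \left(\frac{1}{2} + S\right) + 1 = \frac{3}{2} + S$)
$V{\left(E \right)} = \frac{36}{\left(-5 + E\right)^{2}}$
$\frac{750}{3219} + \frac{m{\left(y,0 \right)}}{V{\left(32 \right)}} = \frac{750}{3219} + \frac{\frac{3}{2} + 0}{36 \frac{1}{\left(-5 + 32\right)^{2}}} = 750 \cdot \frac{1}{3219} + \frac{3}{2 \cdot \frac{36}{729}} = \frac{250}{1073} + \frac{3}{2 \cdot 36 \cdot \frac{1}{729}} = \frac{250}{1073} + \frac{3}{2 \cdot \frac{4}{81}} = \frac{250}{1073} + \frac{3}{2} \cdot \frac{81}{4} = \frac{250}{1073} + \frac{243}{8} = \frac{262739}{8584}$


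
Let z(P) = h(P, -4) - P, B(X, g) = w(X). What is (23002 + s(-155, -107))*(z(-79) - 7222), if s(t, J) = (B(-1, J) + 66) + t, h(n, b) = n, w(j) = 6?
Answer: -165521018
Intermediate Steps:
B(X, g) = 6
z(P) = 0 (z(P) = P - P = 0)
s(t, J) = 72 + t (s(t, J) = (6 + 66) + t = 72 + t)
(23002 + s(-155, -107))*(z(-79) - 7222) = (23002 + (72 - 155))*(0 - 7222) = (23002 - 83)*(-7222) = 22919*(-7222) = -165521018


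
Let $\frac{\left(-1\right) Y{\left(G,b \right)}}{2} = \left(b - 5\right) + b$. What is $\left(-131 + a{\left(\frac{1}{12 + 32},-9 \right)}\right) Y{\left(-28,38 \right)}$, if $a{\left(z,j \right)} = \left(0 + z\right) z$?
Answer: $\frac{18006665}{968} \approx 18602.0$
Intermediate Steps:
$Y{\left(G,b \right)} = 10 - 4 b$ ($Y{\left(G,b \right)} = - 2 \left(\left(b - 5\right) + b\right) = - 2 \left(\left(-5 + b\right) + b\right) = - 2 \left(-5 + 2 b\right) = 10 - 4 b$)
$a{\left(z,j \right)} = z^{2}$ ($a{\left(z,j \right)} = z z = z^{2}$)
$\left(-131 + a{\left(\frac{1}{12 + 32},-9 \right)}\right) Y{\left(-28,38 \right)} = \left(-131 + \left(\frac{1}{12 + 32}\right)^{2}\right) \left(10 - 152\right) = \left(-131 + \left(\frac{1}{44}\right)^{2}\right) \left(10 - 152\right) = \left(-131 + \left(\frac{1}{44}\right)^{2}\right) \left(-142\right) = \left(-131 + \frac{1}{1936}\right) \left(-142\right) = \left(- \frac{253615}{1936}\right) \left(-142\right) = \frac{18006665}{968}$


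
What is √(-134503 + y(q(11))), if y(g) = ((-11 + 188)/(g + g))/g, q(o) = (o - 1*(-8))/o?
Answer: I*√194179498/38 ≈ 366.71*I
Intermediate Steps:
q(o) = (8 + o)/o (q(o) = (o + 8)/o = (8 + o)/o)
y(g) = 177/(2*g²) (y(g) = (177/((2*g)))/g = (177*(1/(2*g)))/g = (177/(2*g))/g = 177/(2*g²))
√(-134503 + y(q(11))) = √(-134503 + 177/(2*((8 + 11)/11)²)) = √(-134503 + 177/(2*((1/11)*19)²)) = √(-134503 + 177/(2*(19/11)²)) = √(-134503 + (177/2)*(121/361)) = √(-134503 + 21417/722) = √(-97089749/722) = I*√194179498/38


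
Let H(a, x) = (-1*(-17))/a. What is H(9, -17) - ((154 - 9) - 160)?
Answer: 152/9 ≈ 16.889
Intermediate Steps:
H(a, x) = 17/a
H(9, -17) - ((154 - 9) - 160) = 17/9 - ((154 - 9) - 160) = 17*(⅑) - (145 - 160) = 17/9 - 1*(-15) = 17/9 + 15 = 152/9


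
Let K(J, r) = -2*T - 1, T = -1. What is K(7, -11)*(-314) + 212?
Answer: -102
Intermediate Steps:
K(J, r) = 1 (K(J, r) = -2*(-1) - 1 = 2 - 1 = 1)
K(7, -11)*(-314) + 212 = 1*(-314) + 212 = -314 + 212 = -102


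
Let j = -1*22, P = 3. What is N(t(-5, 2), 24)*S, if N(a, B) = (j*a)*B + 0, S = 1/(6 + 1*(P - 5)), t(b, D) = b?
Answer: 660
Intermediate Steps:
j = -22
S = 1/4 (S = 1/(6 + 1*(3 - 5)) = 1/(6 + 1*(-2)) = 1/(6 - 2) = 1/4 ≈ 0.25000)
N(a, B) = -22*B*a (N(a, B) = (-22*a)*B + 0 = -22*B*a + 0 = -22*B*a)
N(t(-5, 2), 24)*S = -22*24*(-5)*(1/4) = 2640*(1/4) = 660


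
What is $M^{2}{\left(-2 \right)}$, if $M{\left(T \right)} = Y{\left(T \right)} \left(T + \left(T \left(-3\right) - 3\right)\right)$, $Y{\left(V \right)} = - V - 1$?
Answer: $1$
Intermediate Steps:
$Y{\left(V \right)} = -1 - V$
$M{\left(T \right)} = \left(-1 - T\right) \left(-3 - 2 T\right)$ ($M{\left(T \right)} = \left(-1 - T\right) \left(T + \left(T \left(-3\right) - 3\right)\right) = \left(-1 - T\right) \left(T - \left(3 + 3 T\right)\right) = \left(-1 - T\right) \left(-3 - 2 T\right)$)
$M^{2}{\left(-2 \right)} = \left(\left(1 - 2\right) \left(3 + 2 \left(-2\right)\right)\right)^{2} = \left(- (3 - 4)\right)^{2} = \left(\left(-1\right) \left(-1\right)\right)^{2} = 1^{2} = 1$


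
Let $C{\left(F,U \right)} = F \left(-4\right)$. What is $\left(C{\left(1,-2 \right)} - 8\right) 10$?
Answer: $-120$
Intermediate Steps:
$C{\left(F,U \right)} = - 4 F$
$\left(C{\left(1,-2 \right)} - 8\right) 10 = \left(\left(-4\right) 1 - 8\right) 10 = \left(-4 - 8\right) 10 = \left(-12\right) 10 = -120$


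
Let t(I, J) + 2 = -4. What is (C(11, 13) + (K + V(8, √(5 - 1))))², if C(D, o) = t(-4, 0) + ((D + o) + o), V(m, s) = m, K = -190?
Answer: 22801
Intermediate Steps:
t(I, J) = -6 (t(I, J) = -2 - 4 = -6)
C(D, o) = -6 + D + 2*o (C(D, o) = -6 + ((D + o) + o) = -6 + (D + 2*o) = -6 + D + 2*o)
(C(11, 13) + (K + V(8, √(5 - 1))))² = ((-6 + 11 + 2*13) + (-190 + 8))² = ((-6 + 11 + 26) - 182)² = (31 - 182)² = (-151)² = 22801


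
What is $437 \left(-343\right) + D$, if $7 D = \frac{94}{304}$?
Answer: $- \frac{159483977}{1064} \approx -1.4989 \cdot 10^{5}$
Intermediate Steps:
$D = \frac{47}{1064}$ ($D = \frac{94 \cdot \frac{1}{304}}{7} = \frac{1}{7} \cdot \frac{47}{152} = \frac{47}{1064} \approx 0.044173$)
$437 \left(-343\right) + D = 437 \left(-343\right) + \frac{47}{1064} = -149891 + \frac{47}{1064} = - \frac{159483977}{1064}$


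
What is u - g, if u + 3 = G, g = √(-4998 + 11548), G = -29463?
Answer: -29466 - 5*√262 ≈ -29547.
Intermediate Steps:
g = 5*√262 (g = √6550 = 5*√262 ≈ 80.932)
u = -29466 (u = -3 - 29463 = -29466)
u - g = -29466 - 5*√262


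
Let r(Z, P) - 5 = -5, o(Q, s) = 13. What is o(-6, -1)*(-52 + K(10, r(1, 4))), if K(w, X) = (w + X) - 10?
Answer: -676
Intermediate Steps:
r(Z, P) = 0 (r(Z, P) = 5 - 5 = 0)
K(w, X) = -10 + X + w (K(w, X) = (X + w) - 10 = -10 + X + w)
o(-6, -1)*(-52 + K(10, r(1, 4))) = 13*(-52 + (-10 + 0 + 10)) = 13*(-52 + 0) = 13*(-52) = -676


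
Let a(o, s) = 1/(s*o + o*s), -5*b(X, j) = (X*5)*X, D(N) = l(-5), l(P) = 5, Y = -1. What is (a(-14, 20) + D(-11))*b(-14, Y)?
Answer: -19593/20 ≈ -979.65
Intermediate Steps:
D(N) = 5
b(X, j) = -X² (b(X, j) = -X*5*X/5 = -5*X*X/5 = -X²)
a(o, s) = 1/(2*o*s) (a(o, s) = 1/(o*s + o*s) = 1/(2*o*s))
(a(-14, 20) + D(-11))*b(-14, Y) = ((½)/(-14*20) + 5)*(-1*(-14)²) = ((½)*(-1/14)*(1/20) + 5)*(-1*196) = (-1/560 + 5)*(-196) = (2799/560)*(-196) = -19593/20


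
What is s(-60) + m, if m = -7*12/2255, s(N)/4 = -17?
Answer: -153424/2255 ≈ -68.037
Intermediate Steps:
s(N) = -68 (s(N) = 4*(-17) = -68)
m = -84/2255 (m = -84*1/2255 = -84/2255 ≈ -0.037251)
s(-60) + m = -68 - 84/2255 = -153424/2255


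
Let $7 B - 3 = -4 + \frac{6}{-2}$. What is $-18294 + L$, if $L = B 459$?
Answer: $- \frac{129894}{7} \approx -18556.0$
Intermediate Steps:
$B = - \frac{4}{7}$ ($B = \frac{3}{7} + \frac{-4 + \frac{6}{-2}}{7} = \frac{3}{7} + \frac{-4 + 6 \left(- \frac{1}{2}\right)}{7} = \frac{3}{7} + \frac{-4 - 3}{7} = \frac{3}{7} + \frac{1}{7} \left(-7\right) = \frac{3}{7} - 1 = - \frac{4}{7} \approx -0.57143$)
$L = - \frac{1836}{7}$ ($L = \left(- \frac{4}{7}\right) 459 = - \frac{1836}{7} \approx -262.29$)
$-18294 + L = -18294 - \frac{1836}{7} = - \frac{129894}{7}$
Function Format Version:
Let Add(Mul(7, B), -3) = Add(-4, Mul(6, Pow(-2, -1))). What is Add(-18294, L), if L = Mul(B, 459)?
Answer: Rational(-129894, 7) ≈ -18556.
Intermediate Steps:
B = Rational(-4, 7) (B = Add(Rational(3, 7), Mul(Rational(1, 7), Add(-4, Mul(6, Pow(-2, -1))))) = Add(Rational(3, 7), Mul(Rational(1, 7), Add(-4, Mul(6, Rational(-1, 2))))) = Add(Rational(3, 7), Mul(Rational(1, 7), Add(-4, -3))) = Add(Rational(3, 7), Mul(Rational(1, 7), -7)) = Add(Rational(3, 7), -1) = Rational(-4, 7) ≈ -0.57143)
L = Rational(-1836, 7) (L = Mul(Rational(-4, 7), 459) = Rational(-1836, 7) ≈ -262.29)
Add(-18294, L) = Add(-18294, Rational(-1836, 7)) = Rational(-129894, 7)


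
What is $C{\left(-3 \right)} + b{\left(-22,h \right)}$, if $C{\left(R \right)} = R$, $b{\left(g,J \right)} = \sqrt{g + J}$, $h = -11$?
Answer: $-3 + i \sqrt{33} \approx -3.0 + 5.7446 i$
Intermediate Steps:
$b{\left(g,J \right)} = \sqrt{J + g}$
$C{\left(-3 \right)} + b{\left(-22,h \right)} = -3 + \sqrt{-11 - 22} = -3 + \sqrt{-33} = -3 + i \sqrt{33}$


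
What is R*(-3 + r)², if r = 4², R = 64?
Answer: 10816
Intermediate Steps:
r = 16
R*(-3 + r)² = 64*(-3 + 16)² = 64*13² = 64*169 = 10816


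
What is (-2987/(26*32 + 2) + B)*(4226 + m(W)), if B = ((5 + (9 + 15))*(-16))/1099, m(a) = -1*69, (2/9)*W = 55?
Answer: -15254897173/916566 ≈ -16644.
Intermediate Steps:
W = 495/2 (W = (9/2)*55 = 495/2 ≈ 247.50)
m(a) = -69
B = -464/1099 (B = ((5 + 24)*(-16))*(1/1099) = (29*(-16))*(1/1099) = -464*1/1099 = -464/1099 ≈ -0.42220)
(-2987/(26*32 + 2) + B)*(4226 + m(W)) = (-2987/(26*32 + 2) - 464/1099)*(4226 - 69) = (-2987/(832 + 2) - 464/1099)*4157 = (-2987/834 - 464/1099)*4157 = -3669689/916566*4157 = -15254897173/916566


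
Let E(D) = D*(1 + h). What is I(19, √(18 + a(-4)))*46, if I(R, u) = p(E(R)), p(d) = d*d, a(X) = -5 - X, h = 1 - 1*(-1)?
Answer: 149454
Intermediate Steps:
h = 2 (h = 1 + 1 = 2)
E(D) = 3*D (E(D) = D*(1 + 2) = D*3 = 3*D)
p(d) = d²
I(R, u) = 9*R² (I(R, u) = (3*R)² = 9*R²)
I(19, √(18 + a(-4)))*46 = (9*19²)*46 = (9*361)*46 = 3249*46 = 149454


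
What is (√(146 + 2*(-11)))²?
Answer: 124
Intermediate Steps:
(√(146 + 2*(-11)))² = (√(146 - 22))² = (√124)² = (2*√31)² = 124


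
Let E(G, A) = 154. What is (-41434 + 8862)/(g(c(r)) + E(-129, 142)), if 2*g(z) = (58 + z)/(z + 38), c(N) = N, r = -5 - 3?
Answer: -195432/929 ≈ -210.37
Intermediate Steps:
r = -8
g(z) = (58 + z)/(2*(38 + z)) (g(z) = ((58 + z)/(z + 38))/2 = ((58 + z)/(38 + z))/2 = (58 + z)/(2*(38 + z)))
(-41434 + 8862)/(g(c(r)) + E(-129, 142)) = (-41434 + 8862)/((58 - 8)/(2*(38 - 8)) + 154) = -32572/((½)*50/30 + 154) = -32572/((½)*(1/30)*50 + 154) = -32572/(⅚ + 154) = -32572/929/6 = -32572*6/929 = -195432/929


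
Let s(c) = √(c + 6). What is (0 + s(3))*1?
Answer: 3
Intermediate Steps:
s(c) = √(6 + c)
(0 + s(3))*1 = (0 + √(6 + 3))*1 = (0 + √9)*1 = (0 + 3)*1 = 3*1 = 3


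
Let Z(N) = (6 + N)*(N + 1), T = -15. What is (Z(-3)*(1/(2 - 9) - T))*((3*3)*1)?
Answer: -5616/7 ≈ -802.29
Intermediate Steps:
Z(N) = (1 + N)*(6 + N) (Z(N) = (6 + N)*(1 + N) = (1 + N)*(6 + N))
(Z(-3)*(1/(2 - 9) - T))*((3*3)*1) = ((6 + (-3)² + 7*(-3))*(1/(2 - 9) - 1*(-15)))*((3*3)*1) = ((6 + 9 - 21)*(1/(-7) + 15))*(9*1) = -6*(-⅐ + 15)*9 = -6*104/7*9 = -624/7*9 = -5616/7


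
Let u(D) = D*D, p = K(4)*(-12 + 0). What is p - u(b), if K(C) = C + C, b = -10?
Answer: -196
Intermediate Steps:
K(C) = 2*C
p = -96 (p = (2*4)*(-12 + 0) = 8*(-12) = -96)
u(D) = D²
p - u(b) = -96 - 1*(-10)² = -96 - 1*100 = -96 - 100 = -196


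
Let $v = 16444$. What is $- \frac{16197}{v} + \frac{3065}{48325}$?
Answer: $- \frac{146463833}{158931260} \approx -0.92155$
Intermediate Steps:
$- \frac{16197}{v} + \frac{3065}{48325} = - \frac{16197}{16444} + \frac{3065}{48325} = \left(-16197\right) \frac{1}{16444} + 3065 \cdot \frac{1}{48325} = - \frac{16197}{16444} + \frac{613}{9665} = - \frac{146463833}{158931260}$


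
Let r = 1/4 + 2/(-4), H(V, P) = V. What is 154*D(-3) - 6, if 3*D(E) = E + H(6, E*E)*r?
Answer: -237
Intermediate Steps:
r = -¼ (r = 1*(¼) + 2*(-¼) = ¼ - ½ = -¼ ≈ -0.25000)
D(E) = -½ + E/3 (D(E) = (E + 6*(-¼))/3 = (E - 3/2)/3 = (-3/2 + E)/3 = -½ + E/3)
154*D(-3) - 6 = 154*(-½ + (⅓)*(-3)) - 6 = 154*(-½ - 1) - 6 = 154*(-3/2) - 6 = -231 - 6 = -237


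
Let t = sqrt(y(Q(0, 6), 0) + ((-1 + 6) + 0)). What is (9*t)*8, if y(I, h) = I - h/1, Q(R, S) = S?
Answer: 72*sqrt(11) ≈ 238.80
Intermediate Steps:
y(I, h) = I - h
t = sqrt(11) (t = sqrt((6 - 1*0) + ((-1 + 6) + 0)) = sqrt((6 + 0) + (5 + 0)) = sqrt(6 + 5) = sqrt(11) ≈ 3.3166)
(9*t)*8 = (9*sqrt(11))*8 = 72*sqrt(11)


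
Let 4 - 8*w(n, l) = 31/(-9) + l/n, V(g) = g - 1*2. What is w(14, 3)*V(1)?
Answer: -911/1008 ≈ -0.90377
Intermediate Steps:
V(g) = -2 + g (V(g) = g - 2 = -2 + g)
w(n, l) = 67/72 - l/(8*n) (w(n, l) = ½ - (31/(-9) + l/n)/8 = ½ - (31*(-⅑) + l/n)/8 = ½ - (-31/9 + l/n)/8 = ½ + (31/72 - l/(8*n)) = 67/72 - l/(8*n))
w(14, 3)*V(1) = (67/72 - ⅛*3/14)*(-2 + 1) = (67/72 - ⅛*3*1/14)*(-1) = (67/72 - 3/112)*(-1) = (911/1008)*(-1) = -911/1008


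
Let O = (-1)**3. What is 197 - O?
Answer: 198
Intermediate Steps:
O = -1
197 - O = 197 - 1*(-1) = 197 + 1 = 198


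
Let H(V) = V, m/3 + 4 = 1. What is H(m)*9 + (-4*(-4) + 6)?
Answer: -59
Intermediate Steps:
m = -9 (m = -12 + 3*1 = -12 + 3 = -9)
H(m)*9 + (-4*(-4) + 6) = -9*9 + (-4*(-4) + 6) = -81 + (16 + 6) = -81 + 22 = -59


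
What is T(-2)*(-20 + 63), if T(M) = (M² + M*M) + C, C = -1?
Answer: 301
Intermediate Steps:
T(M) = -1 + 2*M² (T(M) = (M² + M*M) - 1 = (M² + M²) - 1 = 2*M² - 1 = -1 + 2*M²)
T(-2)*(-20 + 63) = (-1 + 2*(-2)²)*(-20 + 63) = (-1 + 2*4)*43 = (-1 + 8)*43 = 7*43 = 301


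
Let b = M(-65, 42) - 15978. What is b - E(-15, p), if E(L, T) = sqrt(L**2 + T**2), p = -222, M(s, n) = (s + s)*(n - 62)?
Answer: -13378 - 3*sqrt(5501) ≈ -13601.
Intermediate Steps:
M(s, n) = 2*s*(-62 + n) (M(s, n) = (2*s)*(-62 + n) = 2*s*(-62 + n))
b = -13378 (b = 2*(-65)*(-62 + 42) - 15978 = 2*(-65)*(-20) - 15978 = 2600 - 15978 = -13378)
b - E(-15, p) = -13378 - sqrt((-15)**2 + (-222)**2) = -13378 - sqrt(225 + 49284) = -13378 - sqrt(49509) = -13378 - 3*sqrt(5501)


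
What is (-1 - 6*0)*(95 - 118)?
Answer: 23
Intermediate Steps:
(-1 - 6*0)*(95 - 118) = (-1 + 0)*(-23) = -1*(-23) = 23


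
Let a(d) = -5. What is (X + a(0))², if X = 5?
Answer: 0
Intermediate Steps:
(X + a(0))² = (5 - 5)² = 0² = 0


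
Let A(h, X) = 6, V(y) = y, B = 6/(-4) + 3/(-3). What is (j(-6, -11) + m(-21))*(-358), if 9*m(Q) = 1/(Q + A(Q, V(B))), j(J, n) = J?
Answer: 290338/135 ≈ 2150.7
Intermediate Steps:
B = -5/2 (B = 6*(-¼) + 3*(-⅓) = -3/2 - 1 = -5/2 ≈ -2.5000)
m(Q) = 1/(9*(6 + Q)) (m(Q) = 1/(9*(Q + 6)) = 1/(9*(6 + Q)))
(j(-6, -11) + m(-21))*(-358) = (-6 + 1/(9*(6 - 21)))*(-358) = (-6 + (⅑)/(-15))*(-358) = (-6 + (⅑)*(-1/15))*(-358) = (-6 - 1/135)*(-358) = -811/135*(-358) = 290338/135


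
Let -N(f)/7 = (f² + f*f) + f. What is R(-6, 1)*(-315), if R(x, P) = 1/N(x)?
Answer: 15/22 ≈ 0.68182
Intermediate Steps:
N(f) = -14*f² - 7*f (N(f) = -7*((f² + f*f) + f) = -7*((f² + f²) + f) = -7*(2*f² + f) = -7*(f + 2*f²) = -14*f² - 7*f)
R(x, P) = -1/(7*x*(1 + 2*x)) (R(x, P) = 1/(-7*x*(1 + 2*x)) = -1/(7*x*(1 + 2*x)))
R(-6, 1)*(-315) = -⅐/(-6*(1 + 2*(-6)))*(-315) = -⅐*(-⅙)/(1 - 12)*(-315) = -⅐*(-⅙)/(-11)*(-315) = -⅐*(-⅙)*(-1/11)*(-315) = -1/462*(-315) = 15/22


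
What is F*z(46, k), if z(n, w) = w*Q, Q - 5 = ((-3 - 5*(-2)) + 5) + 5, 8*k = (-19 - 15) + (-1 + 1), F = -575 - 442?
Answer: 190179/2 ≈ 95090.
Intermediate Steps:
F = -1017
k = -17/4 (k = ((-19 - 15) + (-1 + 1))/8 = (-34 + 0)/8 = (⅛)*(-34) = -17/4 ≈ -4.2500)
Q = 22 (Q = 5 + (((-3 - 5*(-2)) + 5) + 5) = 5 + (((-3 + 10) + 5) + 5) = 5 + ((7 + 5) + 5) = 5 + (12 + 5) = 5 + 17 = 22)
z(n, w) = 22*w (z(n, w) = w*22 = 22*w)
F*z(46, k) = -22374*(-17)/4 = -1017*(-187/2) = 190179/2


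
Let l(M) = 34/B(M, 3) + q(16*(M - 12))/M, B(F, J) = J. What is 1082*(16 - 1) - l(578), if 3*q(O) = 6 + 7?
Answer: 9374385/578 ≈ 16219.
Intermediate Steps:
q(O) = 13/3 (q(O) = (6 + 7)/3 = (⅓)*13 = 13/3)
l(M) = 34/3 + 13/(3*M)
1082*(16 - 1) - l(578) = 1082*(16 - 1) - (13 + 34*578)/(3*578) = 1082*15 - (13 + 19652)/(3*578) = 16230 - 19665/(3*578) = 16230 - 1*6555/578 = 16230 - 6555/578 = 9374385/578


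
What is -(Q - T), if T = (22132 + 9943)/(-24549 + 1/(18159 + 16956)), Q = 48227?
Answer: -41574639402043/862038134 ≈ -48228.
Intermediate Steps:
T = -1126313625/862038134 (T = 32075/(-24549 + 1/35115) = 32075/(-862038134/35115) = 32075*(-35115/862038134) = -1126313625/862038134 ≈ -1.3066)
-(Q - T) = -(48227 - 1*(-1126313625/862038134)) = -(48227 + 1126313625/862038134) = -1*41574639402043/862038134 = -41574639402043/862038134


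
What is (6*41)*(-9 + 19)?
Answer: 2460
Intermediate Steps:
(6*41)*(-9 + 19) = 246*10 = 2460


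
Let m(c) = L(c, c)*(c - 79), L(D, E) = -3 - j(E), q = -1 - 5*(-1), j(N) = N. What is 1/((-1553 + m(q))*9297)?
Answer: -1/9557316 ≈ -1.0463e-7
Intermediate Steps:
q = 4 (q = -1 + 5 = 4)
L(D, E) = -3 - E
m(c) = (-79 + c)*(-3 - c) (m(c) = (-3 - c)*(c - 79) = (-3 - c)*(-79 + c) = (-79 + c)*(-3 - c))
1/((-1553 + m(q))*9297) = 1/(-1553 - (-79 + 4)*(3 + 4)*9297) = (1/9297)/(-1553 - 1*(-75)*7) = (1/9297)/(-1553 + 525) = (1/9297)/(-1028) = -1/1028*1/9297 = -1/9557316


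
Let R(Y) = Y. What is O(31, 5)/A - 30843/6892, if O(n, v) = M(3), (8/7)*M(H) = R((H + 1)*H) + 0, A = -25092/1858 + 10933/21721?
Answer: -329381798289/62350001132 ≈ -5.2828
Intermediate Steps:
A = -9046721/695821 (A = -25092*1/1858 + 10933*(1/21721) = -12546/929 + 377/749 = -9046721/695821 ≈ -13.002)
M(H) = 7*H*(1 + H)/8 (M(H) = 7*((H + 1)*H + 0)/8 = 7*((1 + H)*H + 0)/8 = 7*(H*(1 + H) + 0)/8 = 7*(H*(1 + H))/8 = 7*H*(1 + H)/8)
O(n, v) = 21/2 (O(n, v) = (7/8)*3*(1 + 3) = (7/8)*3*4 = 21/2)
O(31, 5)/A - 30843/6892 = 21/(2*(-9046721/695821)) - 30843/6892 = (21/2)*(-695821/9046721) - 30843*1/6892 = -14612241/18093442 - 30843/6892 = -329381798289/62350001132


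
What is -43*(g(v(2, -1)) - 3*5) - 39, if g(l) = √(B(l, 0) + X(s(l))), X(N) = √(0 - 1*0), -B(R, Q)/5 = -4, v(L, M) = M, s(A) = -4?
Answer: 606 - 86*√5 ≈ 413.70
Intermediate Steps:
B(R, Q) = 20 (B(R, Q) = -5*(-4) = 20)
X(N) = 0 (X(N) = √(0 + 0) = √0 = 0)
g(l) = 2*√5 (g(l) = √(20 + 0) = √20 = 2*√5)
-43*(g(v(2, -1)) - 3*5) - 39 = -43*(2*√5 - 3*5) - 39 = -43*(2*√5 - 15) - 39 = -43*(-15 + 2*√5) - 39 = (645 - 86*√5) - 39 = 606 - 86*√5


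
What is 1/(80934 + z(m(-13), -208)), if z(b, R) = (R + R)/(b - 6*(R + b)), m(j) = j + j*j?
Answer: 9/728398 ≈ 1.2356e-5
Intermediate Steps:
m(j) = j + j²
z(b, R) = 2*R/(-6*R - 5*b) (z(b, R) = (2*R)/(b + (-6*R - 6*b)) = (2*R)/(-6*R - 5*b) = 2*R/(-6*R - 5*b))
1/(80934 + z(m(-13), -208)) = 1/(80934 - 2*(-208)/(5*(-13*(1 - 13)) + 6*(-208))) = 1/(80934 - 2*(-208)/(5*(-13*(-12)) - 1248)) = 1/(80934 - 2*(-208)/(5*156 - 1248)) = 1/(80934 - 2*(-208)/(780 - 1248)) = 1/(80934 - 2*(-208)/(-468)) = 1/(80934 - 2*(-208)*(-1/468)) = 1/(80934 - 8/9) = 1/(728398/9) = 9/728398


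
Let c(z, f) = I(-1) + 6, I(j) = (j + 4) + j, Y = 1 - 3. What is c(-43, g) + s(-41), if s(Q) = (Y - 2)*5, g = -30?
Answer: -12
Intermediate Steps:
Y = -2
I(j) = 4 + 2*j (I(j) = (4 + j) + j = 4 + 2*j)
s(Q) = -20 (s(Q) = (-2 - 2)*5 = -4*5 = -20)
c(z, f) = 8 (c(z, f) = (4 + 2*(-1)) + 6 = (4 - 2) + 6 = 2 + 6 = 8)
c(-43, g) + s(-41) = 8 - 20 = -12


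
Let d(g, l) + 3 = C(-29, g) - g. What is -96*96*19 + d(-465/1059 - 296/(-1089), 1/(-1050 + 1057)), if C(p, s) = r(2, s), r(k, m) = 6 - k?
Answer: -67312505644/384417 ≈ -1.7510e+5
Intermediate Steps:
C(p, s) = 4 (C(p, s) = 6 - 1*2 = 6 - 2 = 4)
d(g, l) = 1 - g (d(g, l) = -3 + (4 - g) = 1 - g)
-96*96*19 + d(-465/1059 - 296/(-1089), 1/(-1050 + 1057)) = -96*96*19 + (1 - (-465/1059 - 296/(-1089))) = -9216*19 + (1 - (-465*1/1059 - 296*(-1/1089))) = -175104 + (1 - (-155/353 + 296/1089)) = -175104 + (1 - 1*(-64307/384417)) = -175104 + (1 + 64307/384417) = -175104 + 448724/384417 = -67312505644/384417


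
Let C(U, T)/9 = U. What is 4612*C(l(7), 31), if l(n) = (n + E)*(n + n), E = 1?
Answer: 4648896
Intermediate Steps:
l(n) = 2*n*(1 + n) (l(n) = (n + 1)*(n + n) = (1 + n)*(2*n) = 2*n*(1 + n))
C(U, T) = 9*U
4612*C(l(7), 31) = 4612*(9*(2*7*(1 + 7))) = 4612*(9*(2*7*8)) = 4612*(9*112) = 4612*1008 = 4648896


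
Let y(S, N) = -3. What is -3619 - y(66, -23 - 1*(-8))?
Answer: -3616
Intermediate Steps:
-3619 - y(66, -23 - 1*(-8)) = -3619 - 1*(-3) = -3619 + 3 = -3616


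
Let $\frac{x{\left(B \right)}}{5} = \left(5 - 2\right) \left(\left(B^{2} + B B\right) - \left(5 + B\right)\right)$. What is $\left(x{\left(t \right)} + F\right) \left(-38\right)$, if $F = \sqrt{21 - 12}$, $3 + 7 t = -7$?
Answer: $- \frac{19836}{49} \approx -404.82$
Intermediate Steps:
$t = - \frac{10}{7}$ ($t = - \frac{3}{7} + \frac{1}{7} \left(-7\right) = - \frac{3}{7} - 1 = - \frac{10}{7} \approx -1.4286$)
$x{\left(B \right)} = -75 - 15 B + 30 B^{2}$ ($x{\left(B \right)} = 5 \left(5 - 2\right) \left(\left(B^{2} + B B\right) - \left(5 + B\right)\right) = 5 \cdot 3 \left(\left(B^{2} + B^{2}\right) - \left(5 + B\right)\right) = 5 \cdot 3 \left(2 B^{2} - \left(5 + B\right)\right) = 5 \cdot 3 \left(-5 - B + 2 B^{2}\right) = 5 \left(-15 - 3 B + 6 B^{2}\right) = -75 - 15 B + 30 B^{2}$)
$F = 3$ ($F = \sqrt{9} = 3$)
$\left(x{\left(t \right)} + F\right) \left(-38\right) = \left(\left(-75 - - \frac{150}{7} + 30 \left(- \frac{10}{7}\right)^{2}\right) + 3\right) \left(-38\right) = \left(\left(-75 + \frac{150}{7} + 30 \cdot \frac{100}{49}\right) + 3\right) \left(-38\right) = \left(\left(-75 + \frac{150}{7} + \frac{3000}{49}\right) + 3\right) \left(-38\right) = \left(\frac{375}{49} + 3\right) \left(-38\right) = \frac{522}{49} \left(-38\right) = - \frac{19836}{49}$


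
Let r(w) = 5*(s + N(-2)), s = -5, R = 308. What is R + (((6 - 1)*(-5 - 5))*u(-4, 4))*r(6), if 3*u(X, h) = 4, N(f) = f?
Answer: 7924/3 ≈ 2641.3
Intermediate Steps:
u(X, h) = 4/3 (u(X, h) = (⅓)*4 = 4/3)
r(w) = -35 (r(w) = 5*(-5 - 2) = 5*(-7) = -35)
R + (((6 - 1)*(-5 - 5))*u(-4, 4))*r(6) = 308 + (((6 - 1)*(-5 - 5))*(4/3))*(-35) = 308 + ((5*(-10))*(4/3))*(-35) = 308 - 50*4/3*(-35) = 308 - 200/3*(-35) = 308 + 7000/3 = 7924/3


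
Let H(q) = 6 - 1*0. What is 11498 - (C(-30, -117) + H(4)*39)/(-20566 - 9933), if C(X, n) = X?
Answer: 350677706/30499 ≈ 11498.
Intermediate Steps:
H(q) = 6 (H(q) = 6 + 0 = 6)
11498 - (C(-30, -117) + H(4)*39)/(-20566 - 9933) = 11498 - (-30 + 6*39)/(-20566 - 9933) = 11498 - (-30 + 234)/(-30499) = 11498 - 204*(-1)/30499 = 11498 - 1*(-204/30499) = 11498 + 204/30499 = 350677706/30499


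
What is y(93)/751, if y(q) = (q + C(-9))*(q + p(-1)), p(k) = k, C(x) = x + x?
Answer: 6900/751 ≈ 9.1877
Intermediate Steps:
C(x) = 2*x
y(q) = (-1 + q)*(-18 + q) (y(q) = (q + 2*(-9))*(q - 1) = (q - 18)*(-1 + q) = (-18 + q)*(-1 + q) = (-1 + q)*(-18 + q))
y(93)/751 = (18 + 93² - 19*93)/751 = (18 + 8649 - 1767)*(1/751) = 6900*(1/751) = 6900/751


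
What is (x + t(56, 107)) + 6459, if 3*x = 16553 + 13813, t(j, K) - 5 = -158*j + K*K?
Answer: 19187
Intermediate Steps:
t(j, K) = 5 + K**2 - 158*j (t(j, K) = 5 + (-158*j + K*K) = 5 + (-158*j + K**2) = 5 + (K**2 - 158*j) = 5 + K**2 - 158*j)
x = 10122 (x = (16553 + 13813)/3 = (1/3)*30366 = 10122)
(x + t(56, 107)) + 6459 = (10122 + (5 + 107**2 - 158*56)) + 6459 = (10122 + (5 + 11449 - 8848)) + 6459 = (10122 + 2606) + 6459 = 12728 + 6459 = 19187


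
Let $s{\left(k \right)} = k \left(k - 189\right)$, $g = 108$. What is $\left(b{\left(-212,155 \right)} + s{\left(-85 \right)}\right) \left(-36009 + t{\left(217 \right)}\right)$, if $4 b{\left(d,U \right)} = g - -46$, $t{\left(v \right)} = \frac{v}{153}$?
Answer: $- \frac{128520439060}{153} \approx -8.4 \cdot 10^{8}$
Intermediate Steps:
$t{\left(v \right)} = \frac{v}{153}$ ($t{\left(v \right)} = v \frac{1}{153} = \frac{v}{153}$)
$s{\left(k \right)} = k \left(-189 + k\right)$
$b{\left(d,U \right)} = \frac{77}{2}$ ($b{\left(d,U \right)} = \frac{108 - -46}{4} = \frac{108 + 46}{4} = \frac{1}{4} \cdot 154 = \frac{77}{2}$)
$\left(b{\left(-212,155 \right)} + s{\left(-85 \right)}\right) \left(-36009 + t{\left(217 \right)}\right) = \left(\frac{77}{2} - 85 \left(-189 - 85\right)\right) \left(-36009 + \frac{1}{153} \cdot 217\right) = \left(\frac{77}{2} - -23290\right) \left(-36009 + \frac{217}{153}\right) = \left(\frac{77}{2} + 23290\right) \left(- \frac{5509160}{153}\right) = \frac{46657}{2} \left(- \frac{5509160}{153}\right) = - \frac{128520439060}{153}$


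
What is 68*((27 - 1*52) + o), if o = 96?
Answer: 4828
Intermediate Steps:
68*((27 - 1*52) + o) = 68*((27 - 1*52) + 96) = 68*((27 - 52) + 96) = 68*(-25 + 96) = 68*71 = 4828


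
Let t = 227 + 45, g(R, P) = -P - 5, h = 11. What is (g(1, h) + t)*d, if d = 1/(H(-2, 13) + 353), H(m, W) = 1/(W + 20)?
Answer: 4224/5825 ≈ 0.72515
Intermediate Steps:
H(m, W) = 1/(20 + W)
g(R, P) = -5 - P
t = 272
d = 33/11650 (d = 1/(1/(20 + 13) + 353) = 1/(1/33 + 353) = 1/(11650/33) = 33/11650 ≈ 0.0028326)
(g(1, h) + t)*d = ((-5 - 1*11) + 272)*(33/11650) = ((-5 - 11) + 272)*(33/11650) = (-16 + 272)*(33/11650) = 256*(33/11650) = 4224/5825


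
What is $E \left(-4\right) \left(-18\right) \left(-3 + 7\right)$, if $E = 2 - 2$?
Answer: $0$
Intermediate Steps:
$E = 0$ ($E = 2 - 2 = 0$)
$E \left(-4\right) \left(-18\right) \left(-3 + 7\right) = 0 \left(-4\right) \left(-18\right) \left(-3 + 7\right) = 0 \left(-18\right) 4 = 0 \cdot 4 = 0$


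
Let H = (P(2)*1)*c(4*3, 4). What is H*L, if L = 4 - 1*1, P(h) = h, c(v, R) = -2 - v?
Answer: -84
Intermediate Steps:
H = -28 (H = (2*1)*(-2 - 4*3) = 2*(-2 - 1*12) = 2*(-2 - 12) = 2*(-14) = -28)
L = 3 (L = 4 - 1 = 3)
H*L = -28*3 = -84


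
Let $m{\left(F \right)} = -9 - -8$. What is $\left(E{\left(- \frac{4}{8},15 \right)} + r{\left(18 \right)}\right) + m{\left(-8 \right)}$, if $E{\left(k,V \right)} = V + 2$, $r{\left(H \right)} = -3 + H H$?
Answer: $337$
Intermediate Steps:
$m{\left(F \right)} = -1$ ($m{\left(F \right)} = -9 + 8 = -1$)
$r{\left(H \right)} = -3 + H^{2}$
$E{\left(k,V \right)} = 2 + V$
$\left(E{\left(- \frac{4}{8},15 \right)} + r{\left(18 \right)}\right) + m{\left(-8 \right)} = \left(\left(2 + 15\right) - \left(3 - 18^{2}\right)\right) - 1 = \left(17 + \left(-3 + 324\right)\right) - 1 = \left(17 + 321\right) - 1 = 338 - 1 = 337$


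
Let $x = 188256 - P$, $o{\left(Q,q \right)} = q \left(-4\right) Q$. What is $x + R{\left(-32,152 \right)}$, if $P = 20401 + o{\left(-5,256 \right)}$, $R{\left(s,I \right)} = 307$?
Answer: $163042$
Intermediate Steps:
$o{\left(Q,q \right)} = - 4 Q q$ ($o{\left(Q,q \right)} = - 4 q Q = - 4 Q q$)
$P = 25521$ ($P = 20401 - \left(-20\right) 256 = 20401 + 5120 = 25521$)
$x = 162735$ ($x = 188256 - 25521 = 162735$)
$x + R{\left(-32,152 \right)} = 162735 + 307 = 163042$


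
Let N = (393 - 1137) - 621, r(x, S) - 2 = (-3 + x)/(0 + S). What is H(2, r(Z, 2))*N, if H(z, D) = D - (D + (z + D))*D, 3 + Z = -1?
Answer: 4095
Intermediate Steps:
Z = -4 (Z = -3 - 1 = -4)
r(x, S) = 2 + (-3 + x)/S (r(x, S) = 2 + (-3 + x)/(0 + S) = 2 + (-3 + x)/S)
H(z, D) = D - D*(z + 2*D) (H(z, D) = D - (D + (D + z))*D = D - (z + 2*D)*D = D - D*(z + 2*D))
N = -1365 (N = -744 - 621 = -1365)
H(2, r(Z, 2))*N = (((-3 - 4 + 2*2)/2)*(1 - 1*2 - 2*(-3 - 4 + 2*2)/2))*(-1365) = (((-3 - 4 + 4)/2)*(1 - 2 - (-3 - 4 + 4)))*(-1365) = (((½)*(-3))*(1 - 2 - (-3)))*(-1365) = -3*(1 - 2 - 2*(-3/2))/2*(-1365) = -3*(1 - 2 + 3)/2*(-1365) = -3/2*2*(-1365) = -3*(-1365) = 4095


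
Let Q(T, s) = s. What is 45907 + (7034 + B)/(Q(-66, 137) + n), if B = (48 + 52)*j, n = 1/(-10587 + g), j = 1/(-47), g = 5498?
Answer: 752981791045/16384012 ≈ 45958.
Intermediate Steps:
j = -1/47 ≈ -0.021277
n = -1/5089 (n = 1/(-10587 + 5498) = 1/(-5089) = -1/5089 ≈ -0.00019650)
B = -100/47 (B = (48 + 52)*(-1/47) = 100*(-1/47) = -100/47 ≈ -2.1277)
45907 + (7034 + B)/(Q(-66, 137) + n) = 45907 + (7034 - 100/47)/(137 - 1/5089) = 45907 + 330498/(47*(697192/5089)) = 45907 + (330498/47)*(5089/697192) = 45907 + 840952161/16384012 = 752981791045/16384012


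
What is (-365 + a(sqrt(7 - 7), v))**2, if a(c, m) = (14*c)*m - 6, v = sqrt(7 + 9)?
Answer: 137641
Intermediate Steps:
v = 4 (v = sqrt(16) = 4)
a(c, m) = -6 + 14*c*m (a(c, m) = 14*c*m - 6 = -6 + 14*c*m)
(-365 + a(sqrt(7 - 7), v))**2 = (-365 + (-6 + 14*sqrt(7 - 7)*4))**2 = (-365 + (-6 + 14*sqrt(0)*4))**2 = (-365 + (-6 + 14*0*4))**2 = (-365 + (-6 + 0))**2 = (-365 - 6)**2 = (-371)**2 = 137641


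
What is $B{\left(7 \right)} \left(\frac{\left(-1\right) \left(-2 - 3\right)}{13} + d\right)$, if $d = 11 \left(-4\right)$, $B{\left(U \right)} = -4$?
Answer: $\frac{2268}{13} \approx 174.46$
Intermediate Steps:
$d = -44$
$B{\left(7 \right)} \left(\frac{\left(-1\right) \left(-2 - 3\right)}{13} + d\right) = - 4 \left(\frac{\left(-1\right) \left(-2 - 3\right)}{13} - 44\right) = - 4 \left(\left(-1\right) \left(-5\right) \frac{1}{13} - 44\right) = - 4 \left(5 \cdot \frac{1}{13} - 44\right) = - 4 \left(\frac{5}{13} - 44\right) = \left(-4\right) \left(- \frac{567}{13}\right) = \frac{2268}{13}$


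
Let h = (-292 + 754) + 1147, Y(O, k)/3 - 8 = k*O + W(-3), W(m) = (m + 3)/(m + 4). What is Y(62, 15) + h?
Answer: 4423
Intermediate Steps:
W(m) = (3 + m)/(4 + m)
Y(O, k) = 24 + 3*O*k (Y(O, k) = 24 + 3*(k*O + (3 - 3)/(4 - 3)) = 24 + 3*(O*k + 0/1) = 24 + 3*(O*k + 1*0) = 24 + 3*(O*k + 0) = 24 + 3*(O*k) = 24 + 3*O*k)
h = 1609 (h = 462 + 1147 = 1609)
Y(62, 15) + h = (24 + 3*62*15) + 1609 = (24 + 2790) + 1609 = 2814 + 1609 = 4423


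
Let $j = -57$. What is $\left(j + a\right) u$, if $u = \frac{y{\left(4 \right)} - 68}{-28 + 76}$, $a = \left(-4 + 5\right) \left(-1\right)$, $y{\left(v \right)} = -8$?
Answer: $\frac{551}{6} \approx 91.833$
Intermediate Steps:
$a = -1$ ($a = 1 \left(-1\right) = -1$)
$u = - \frac{19}{12}$ ($u = \frac{-8 - 68}{-28 + 76} = - \frac{76}{48} = \left(-76\right) \frac{1}{48} = - \frac{19}{12} \approx -1.5833$)
$\left(j + a\right) u = \left(-57 - 1\right) \left(- \frac{19}{12}\right) = \left(-58\right) \left(- \frac{19}{12}\right) = \frac{551}{6}$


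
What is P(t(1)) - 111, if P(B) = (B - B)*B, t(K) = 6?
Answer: -111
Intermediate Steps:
P(B) = 0 (P(B) = 0*B = 0)
P(t(1)) - 111 = 0 - 111 = -111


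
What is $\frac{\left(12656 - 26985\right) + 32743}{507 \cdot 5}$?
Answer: $\frac{6138}{845} \approx 7.2639$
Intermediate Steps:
$\frac{\left(12656 - 26985\right) + 32743}{507 \cdot 5} = \frac{-14329 + 32743}{2535} = 18414 \cdot \frac{1}{2535} = \frac{6138}{845}$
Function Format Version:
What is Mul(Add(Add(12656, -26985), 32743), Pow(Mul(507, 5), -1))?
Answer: Rational(6138, 845) ≈ 7.2639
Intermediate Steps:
Mul(Add(Add(12656, -26985), 32743), Pow(Mul(507, 5), -1)) = Mul(Add(-14329, 32743), Pow(2535, -1)) = Mul(18414, Rational(1, 2535)) = Rational(6138, 845)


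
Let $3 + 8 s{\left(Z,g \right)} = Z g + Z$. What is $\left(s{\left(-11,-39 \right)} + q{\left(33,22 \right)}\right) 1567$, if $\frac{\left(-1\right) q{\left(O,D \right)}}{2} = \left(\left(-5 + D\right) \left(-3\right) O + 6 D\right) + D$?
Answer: $\frac{38985393}{8} \approx 4.8732 \cdot 10^{6}$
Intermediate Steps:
$s{\left(Z,g \right)} = - \frac{3}{8} + \frac{Z}{8} + \frac{Z g}{8}$ ($s{\left(Z,g \right)} = - \frac{3}{8} + \frac{Z g + Z}{8} = - \frac{3}{8} + \frac{Z + Z g}{8} = - \frac{3}{8} + \left(\frac{Z}{8} + \frac{Z g}{8}\right) = - \frac{3}{8} + \frac{Z}{8} + \frac{Z g}{8}$)
$q{\left(O,D \right)} = - 14 D - 2 O \left(15 - 3 D\right)$ ($q{\left(O,D \right)} = - 2 \left(\left(\left(-5 + D\right) \left(-3\right) O + 6 D\right) + D\right) = - 2 \left(\left(\left(15 - 3 D\right) O + 6 D\right) + D\right) = - 2 \left(\left(O \left(15 - 3 D\right) + 6 D\right) + D\right) = - 2 \left(\left(6 D + O \left(15 - 3 D\right)\right) + D\right) = - 2 \left(7 D + O \left(15 - 3 D\right)\right) = - 14 D - 2 O \left(15 - 3 D\right)$)
$\left(s{\left(-11,-39 \right)} + q{\left(33,22 \right)}\right) 1567 = \left(\left(- \frac{3}{8} + \frac{1}{8} \left(-11\right) + \frac{1}{8} \left(-11\right) \left(-39\right)\right) - \left(1298 - 4356\right)\right) 1567 = \left(\left(- \frac{3}{8} - \frac{11}{8} + \frac{429}{8}\right) - -3058\right) 1567 = \left(\frac{415}{8} + 3058\right) 1567 = \frac{24879}{8} \cdot 1567 = \frac{38985393}{8}$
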